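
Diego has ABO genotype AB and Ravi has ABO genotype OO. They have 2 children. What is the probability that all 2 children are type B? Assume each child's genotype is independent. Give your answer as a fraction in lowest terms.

1/4

ABO cross AB × OO → 1/2 A, 1/2 B.
So P(type B) = 1/2 per child.
All 2 independent: (1/2)^2 = 1/4.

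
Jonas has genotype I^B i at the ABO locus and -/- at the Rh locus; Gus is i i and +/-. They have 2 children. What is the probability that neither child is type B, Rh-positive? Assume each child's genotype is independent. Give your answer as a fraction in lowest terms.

9/16

ABO cross I^B i × i i → 1/2 O, 1/2 B.
Rh cross -/- × +/- → 1/2 Rh+, 1/2 Rh-; so P(type B, Rh-positive) = 1/2 × 1/2 = 1/4 per child.
P(not type B, Rh-positive) = 3/4 for one child; (3/4)^2 = 9/16.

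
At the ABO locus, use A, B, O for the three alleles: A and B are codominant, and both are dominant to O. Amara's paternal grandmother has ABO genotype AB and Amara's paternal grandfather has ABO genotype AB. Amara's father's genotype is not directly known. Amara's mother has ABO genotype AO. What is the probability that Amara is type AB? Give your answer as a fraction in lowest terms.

1/4

Amara's father's ABO genotype from AB × AB: 1/4 AA, 1/2 AB, 1/4 BB.
Crossing each possibility with the mother AO and summing P(type AB): 1/4·0 + 1/2·1/4 + 1/4·1/2 = 1/4.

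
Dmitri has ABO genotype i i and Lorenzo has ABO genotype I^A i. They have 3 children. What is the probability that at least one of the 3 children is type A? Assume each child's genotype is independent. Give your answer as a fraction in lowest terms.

ABO cross i i × I^A i → 1/2 O, 1/2 A.
So P(type A) = 1/2 per child.
P(none) = (1/2)^3 = 1/8; P(at least one) = 1 − 1/8 = 7/8.

7/8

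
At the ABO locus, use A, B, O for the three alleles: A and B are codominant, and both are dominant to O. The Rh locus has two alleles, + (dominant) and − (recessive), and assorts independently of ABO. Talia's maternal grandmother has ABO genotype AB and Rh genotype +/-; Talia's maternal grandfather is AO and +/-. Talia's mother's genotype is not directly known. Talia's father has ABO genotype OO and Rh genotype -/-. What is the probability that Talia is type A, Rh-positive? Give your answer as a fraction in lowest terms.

1/4

Talia's mother's ABO genotype from AB × AO: 1/4 AA, 1/4 AB, 1/4 AO, 1/4 BO.
Crossing each possibility with the father OO and summing P(type A): 1/4·1 + 1/4·1/2 + 1/4·1/2 + 1/4·0 = 1/2.
Similarly for Rh via the mother's Rh distribution: P(Rh+) = 1/2.
Independent loci: 1/2 × 1/2 = 1/4.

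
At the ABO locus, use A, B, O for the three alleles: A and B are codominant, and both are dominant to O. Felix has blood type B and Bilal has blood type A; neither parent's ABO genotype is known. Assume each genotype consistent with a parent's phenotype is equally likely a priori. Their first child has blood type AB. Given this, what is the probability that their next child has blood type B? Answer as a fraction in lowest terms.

Possible genotypes: Felix ∈ {BB, BO}; Bilal ∈ {AA, AO}.
Weight each parental genotype pair by prior × P(type-AB child):
  BB × AA: posterior weight 4/9; P(next child type B) = 0.
  BB × AO: posterior weight 2/9; P(next child type B) = 1/2.
  BO × AA: posterior weight 2/9; P(next child type B) = 0.
  BO × AO: posterior weight 1/9; P(next child type B) = 1/4.
Weighted sum = 5/36.

5/36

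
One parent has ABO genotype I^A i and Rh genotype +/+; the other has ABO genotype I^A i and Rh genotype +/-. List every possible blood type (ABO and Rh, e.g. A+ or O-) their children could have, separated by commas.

O+, A+

Gametes from I^A i × I^A i give offspring ABO genotypes I^A I^A, I^A i, i i, i.e. phenotypes O, A.
Rh cross +/+ × +/- → phenotypes Rh+.
Combining independently: O+, A+.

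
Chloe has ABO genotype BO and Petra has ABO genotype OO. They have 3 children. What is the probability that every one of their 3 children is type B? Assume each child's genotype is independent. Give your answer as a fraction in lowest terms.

1/8

ABO cross BO × OO → 1/2 O, 1/2 B.
So P(type B) = 1/2 per child.
All 3 independent: (1/2)^3 = 1/8.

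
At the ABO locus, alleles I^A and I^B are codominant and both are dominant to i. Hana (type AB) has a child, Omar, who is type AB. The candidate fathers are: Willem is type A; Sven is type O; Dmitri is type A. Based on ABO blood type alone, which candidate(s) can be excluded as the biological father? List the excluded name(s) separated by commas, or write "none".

A candidate is excluded only if no genotype consistent with his phenotype could produce a type AB child with a type AB mother.
Sven (type O): no genotype consistent with that phenotype can produce a type-AB child with a type-AB mother.

Sven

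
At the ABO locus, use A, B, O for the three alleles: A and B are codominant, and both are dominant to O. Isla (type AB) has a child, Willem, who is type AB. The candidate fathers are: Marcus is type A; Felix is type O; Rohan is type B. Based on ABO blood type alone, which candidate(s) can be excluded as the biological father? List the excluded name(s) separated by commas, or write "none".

A candidate is excluded only if no genotype consistent with his phenotype could produce a type AB child with a type AB mother.
Felix (type O): no genotype consistent with that phenotype can produce a type-AB child with a type-AB mother.

Felix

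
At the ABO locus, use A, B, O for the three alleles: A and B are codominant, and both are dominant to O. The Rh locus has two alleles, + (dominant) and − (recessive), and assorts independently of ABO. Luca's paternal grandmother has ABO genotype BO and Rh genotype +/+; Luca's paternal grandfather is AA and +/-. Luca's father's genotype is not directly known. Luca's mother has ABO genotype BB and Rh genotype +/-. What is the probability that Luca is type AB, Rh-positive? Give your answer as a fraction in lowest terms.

Luca's father's ABO genotype from BO × AA: 1/2 AB, 1/2 AO.
Crossing each possibility with the mother BB and summing P(type AB): 1/2·1/2 + 1/2·1/2 = 1/2.
Similarly for Rh via the father's Rh distribution: P(Rh+) = 7/8.
Independent loci: 1/2 × 7/8 = 7/16.

7/16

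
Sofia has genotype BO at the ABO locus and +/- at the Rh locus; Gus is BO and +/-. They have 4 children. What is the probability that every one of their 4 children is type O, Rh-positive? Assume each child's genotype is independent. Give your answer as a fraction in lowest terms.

ABO cross BO × BO → 1/4 O, 3/4 B.
Rh cross +/- × +/- → 3/4 Rh+, 1/4 Rh-; so P(type O, Rh-positive) = 1/4 × 3/4 = 3/16 per child.
All 4 independent: (3/16)^4 = 81/65536.

81/65536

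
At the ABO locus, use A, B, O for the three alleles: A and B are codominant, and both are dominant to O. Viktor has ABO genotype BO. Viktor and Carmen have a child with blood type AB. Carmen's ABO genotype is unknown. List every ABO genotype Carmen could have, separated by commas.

AA, AB, AO

For each candidate genotype of Carmen, check whether crossing it with BO can produce every observed child phenotype.
  AA → possible child types {A, AB} ✓
  AB → possible child types {A, B, AB} ✓
  AO → possible child types {O, A, B, AB} ✓
  BB → possible child types {B} ✗
  BO → possible child types {O, B} ✗
  OO → possible child types {O, B} ✗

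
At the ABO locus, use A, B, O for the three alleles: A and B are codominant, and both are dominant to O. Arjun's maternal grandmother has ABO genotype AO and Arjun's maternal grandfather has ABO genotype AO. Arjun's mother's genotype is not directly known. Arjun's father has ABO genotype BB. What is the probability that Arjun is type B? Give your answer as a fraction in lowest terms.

Arjun's mother's ABO genotype from AO × AO: 1/4 AA, 1/2 AO, 1/4 OO.
Crossing each possibility with the father BB and summing P(type B): 1/4·0 + 1/2·1/2 + 1/4·1 = 1/2.

1/2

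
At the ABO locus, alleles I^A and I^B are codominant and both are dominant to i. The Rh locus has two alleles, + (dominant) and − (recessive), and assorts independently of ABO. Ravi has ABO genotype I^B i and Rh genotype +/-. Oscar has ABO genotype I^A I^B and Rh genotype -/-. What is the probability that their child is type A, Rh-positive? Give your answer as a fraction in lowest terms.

1/8

ABO cross I^B i × I^A I^B → offspring phenotypes: 1/4 A, 1/2 B, 1/4 AB.
Rh cross +/- × -/- → 1/2 Rh+, 1/2 Rh-.
Independent loci: P(type A, Rh-positive) = 1/4 × 1/2 = 1/8.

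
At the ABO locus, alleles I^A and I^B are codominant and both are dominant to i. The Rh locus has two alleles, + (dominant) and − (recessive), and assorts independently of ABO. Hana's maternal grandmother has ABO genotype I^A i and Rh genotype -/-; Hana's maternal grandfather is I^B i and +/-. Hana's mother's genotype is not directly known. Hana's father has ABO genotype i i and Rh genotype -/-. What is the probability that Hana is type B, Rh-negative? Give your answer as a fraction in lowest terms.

Hana's mother's ABO genotype from I^A i × I^B i: 1/4 I^A I^B, 1/4 I^A i, 1/4 I^B i, 1/4 i i.
Crossing each possibility with the father i i and summing P(type B): 1/4·1/2 + 1/4·0 + 1/4·1/2 + 1/4·0 = 1/4.
Similarly for Rh via the mother's Rh distribution: P(Rh-) = 3/4.
Independent loci: 1/4 × 3/4 = 3/16.

3/16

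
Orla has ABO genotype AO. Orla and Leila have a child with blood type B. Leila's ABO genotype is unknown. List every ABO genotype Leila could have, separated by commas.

For each candidate genotype of Leila, check whether crossing it with AO can produce every observed child phenotype.
  AA → possible child types {A} ✗
  AB → possible child types {A, B, AB} ✓
  AO → possible child types {O, A} ✗
  BB → possible child types {B, AB} ✓
  BO → possible child types {O, A, B, AB} ✓
  OO → possible child types {O, A} ✗

AB, BB, BO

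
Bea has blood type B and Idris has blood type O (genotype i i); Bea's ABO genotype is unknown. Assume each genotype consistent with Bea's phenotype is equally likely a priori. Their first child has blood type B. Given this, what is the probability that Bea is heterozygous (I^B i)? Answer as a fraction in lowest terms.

1/3

Possible genotypes: Bea ∈ {I^B I^B, I^B i}; Idris ∈ {i i}.
Weight each parental genotype pair by prior × P(type-B child):
  I^B I^B × i i: posterior weight 2/3.
  I^B i × i i: posterior weight 1/3.
Sum the posterior weight over pairs where Bea is I^B i: 1/3.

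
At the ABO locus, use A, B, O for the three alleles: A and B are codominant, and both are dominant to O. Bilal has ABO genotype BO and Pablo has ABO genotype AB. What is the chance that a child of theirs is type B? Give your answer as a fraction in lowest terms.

ABO cross BO × AB → offspring phenotypes: 1/4 A, 1/2 B, 1/4 AB.
So P(type B) = 1/2.

1/2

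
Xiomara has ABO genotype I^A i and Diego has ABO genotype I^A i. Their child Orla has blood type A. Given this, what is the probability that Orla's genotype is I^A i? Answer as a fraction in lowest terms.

Cross I^A i × I^A i → 1/4 I^A I^A, 1/2 I^A i, 1/4 i i.
Type-A genotypes among offspring: I^A I^A (1/4), I^A i (1/2); total 3/4.
P(I^A i | type A) = (1/2) / (3/4) = 2/3.

2/3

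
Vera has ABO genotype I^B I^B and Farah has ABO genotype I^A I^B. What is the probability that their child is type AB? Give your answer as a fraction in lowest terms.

ABO cross I^B I^B × I^A I^B → offspring phenotypes: 1/2 B, 1/2 AB.
So P(type AB) = 1/2.

1/2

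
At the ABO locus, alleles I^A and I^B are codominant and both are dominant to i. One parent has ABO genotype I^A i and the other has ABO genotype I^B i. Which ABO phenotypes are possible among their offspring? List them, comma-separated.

O, A, B, AB

Gametes from I^A i × I^B i give offspring ABO genotypes I^A I^B, I^A i, I^B i, i i, i.e. phenotypes O, A, B, AB.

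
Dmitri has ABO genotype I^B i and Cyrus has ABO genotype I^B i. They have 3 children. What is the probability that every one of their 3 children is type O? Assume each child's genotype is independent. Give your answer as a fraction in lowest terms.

ABO cross I^B i × I^B i → 1/4 O, 3/4 B.
So P(type O) = 1/4 per child.
All 3 independent: (1/4)^3 = 1/64.

1/64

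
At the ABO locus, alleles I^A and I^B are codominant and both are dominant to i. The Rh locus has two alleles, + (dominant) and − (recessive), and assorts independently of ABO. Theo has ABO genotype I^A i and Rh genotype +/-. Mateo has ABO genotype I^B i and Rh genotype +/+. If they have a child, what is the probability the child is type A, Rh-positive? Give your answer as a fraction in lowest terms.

1/4

ABO cross I^A i × I^B i → offspring phenotypes: 1/4 O, 1/4 A, 1/4 B, 1/4 AB.
Rh cross +/- × +/+ → 1 Rh+.
Independent loci: P(type A, Rh-positive) = 1/4 × 1 = 1/4.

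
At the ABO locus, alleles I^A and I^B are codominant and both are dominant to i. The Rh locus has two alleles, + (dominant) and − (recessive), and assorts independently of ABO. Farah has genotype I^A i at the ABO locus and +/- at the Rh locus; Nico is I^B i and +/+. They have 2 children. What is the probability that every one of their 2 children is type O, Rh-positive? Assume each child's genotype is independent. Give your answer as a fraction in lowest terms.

1/16

ABO cross I^A i × I^B i → 1/4 O, 1/4 A, 1/4 B, 1/4 AB.
Rh cross +/- × +/+ → 1 Rh+; so P(type O, Rh-positive) = 1/4 × 1 = 1/4 per child.
All 2 independent: (1/4)^2 = 1/16.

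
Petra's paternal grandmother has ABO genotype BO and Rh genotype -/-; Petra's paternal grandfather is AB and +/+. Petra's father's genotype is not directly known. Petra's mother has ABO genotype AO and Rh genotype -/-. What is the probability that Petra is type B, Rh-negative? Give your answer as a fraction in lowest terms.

1/8

Petra's father's ABO genotype from BO × AB: 1/4 AB, 1/4 AO, 1/4 BB, 1/4 BO.
Crossing each possibility with the mother AO and summing P(type B): 1/4·1/4 + 1/4·0 + 1/4·1/2 + 1/4·1/4 = 1/4.
Similarly for Rh via the father's Rh distribution: P(Rh-) = 1/2.
Independent loci: 1/4 × 1/2 = 1/8.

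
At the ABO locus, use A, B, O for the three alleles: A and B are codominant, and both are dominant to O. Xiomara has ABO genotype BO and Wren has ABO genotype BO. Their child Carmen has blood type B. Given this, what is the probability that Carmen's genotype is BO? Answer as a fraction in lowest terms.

Cross BO × BO → 1/4 BB, 1/2 BO, 1/4 OO.
Type-B genotypes among offspring: BB (1/4), BO (1/2); total 3/4.
P(BO | type B) = (1/2) / (3/4) = 2/3.

2/3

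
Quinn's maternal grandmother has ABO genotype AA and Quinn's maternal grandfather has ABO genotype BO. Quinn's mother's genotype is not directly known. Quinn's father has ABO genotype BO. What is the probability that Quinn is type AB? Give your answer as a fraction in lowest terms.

1/4

Quinn's mother's ABO genotype from AA × BO: 1/2 AB, 1/2 AO.
Crossing each possibility with the father BO and summing P(type AB): 1/2·1/4 + 1/2·1/4 = 1/4.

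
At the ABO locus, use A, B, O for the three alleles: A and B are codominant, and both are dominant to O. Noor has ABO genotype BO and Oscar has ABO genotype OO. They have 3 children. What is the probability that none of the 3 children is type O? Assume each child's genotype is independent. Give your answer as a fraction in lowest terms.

1/8

ABO cross BO × OO → 1/2 O, 1/2 B.
So P(type O) = 1/2 per child.
P(not type O) = 1/2 for one child; (1/2)^3 = 1/8.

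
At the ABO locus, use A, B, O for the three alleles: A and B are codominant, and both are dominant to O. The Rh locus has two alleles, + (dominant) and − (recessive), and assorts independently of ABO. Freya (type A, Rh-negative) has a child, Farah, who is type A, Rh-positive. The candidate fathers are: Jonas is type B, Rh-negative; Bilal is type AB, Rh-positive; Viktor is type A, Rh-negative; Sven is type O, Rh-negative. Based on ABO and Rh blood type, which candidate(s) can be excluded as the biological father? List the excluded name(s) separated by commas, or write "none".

A candidate is excluded only if no genotype consistent with his phenotype could produce a type A, Rh-positive child with a type A, Rh-negative mother.
Jonas (type B, Rh-): no genotype consistent with that phenotype can produce a type-A Rh+ child with a type-A mother.
Viktor (type A, Rh-): no genotype consistent with that phenotype can produce a type-A Rh+ child with a type-A mother.
Sven (type O, Rh-): no genotype consistent with that phenotype can produce a type-A Rh+ child with a type-A mother.

Jonas, Viktor, Sven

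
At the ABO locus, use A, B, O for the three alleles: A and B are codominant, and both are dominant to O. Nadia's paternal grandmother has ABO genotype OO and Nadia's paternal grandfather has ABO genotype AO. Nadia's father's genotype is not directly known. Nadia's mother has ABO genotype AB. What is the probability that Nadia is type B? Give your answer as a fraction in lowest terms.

Nadia's father's ABO genotype from OO × AO: 1/2 AO, 1/2 OO.
Crossing each possibility with the mother AB and summing P(type B): 1/2·1/4 + 1/2·1/2 = 3/8.

3/8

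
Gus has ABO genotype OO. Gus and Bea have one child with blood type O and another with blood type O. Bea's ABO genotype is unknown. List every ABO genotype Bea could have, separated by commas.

AO, BO, OO

For each candidate genotype of Bea, check whether crossing it with OO can produce every observed child phenotype.
  AA → possible child types {A} ✗
  AB → possible child types {A, B} ✗
  AO → possible child types {O, A} ✓
  BB → possible child types {B} ✗
  BO → possible child types {O, B} ✓
  OO → possible child types {O} ✓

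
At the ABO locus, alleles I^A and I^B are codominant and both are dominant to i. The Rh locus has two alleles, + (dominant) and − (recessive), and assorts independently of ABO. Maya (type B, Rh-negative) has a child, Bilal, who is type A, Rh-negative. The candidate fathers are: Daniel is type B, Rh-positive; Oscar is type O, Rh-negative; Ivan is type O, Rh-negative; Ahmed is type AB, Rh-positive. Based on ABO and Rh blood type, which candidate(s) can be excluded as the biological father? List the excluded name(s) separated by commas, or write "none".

A candidate is excluded only if no genotype consistent with his phenotype could produce a type A, Rh-negative child with a type B, Rh-negative mother.
Daniel (type B, Rh+): no genotype consistent with that phenotype can produce a type-A Rh- child with a type-B mother.
Oscar (type O, Rh-): no genotype consistent with that phenotype can produce a type-A Rh- child with a type-B mother.
Ivan (type O, Rh-): no genotype consistent with that phenotype can produce a type-A Rh- child with a type-B mother.

Daniel, Oscar, Ivan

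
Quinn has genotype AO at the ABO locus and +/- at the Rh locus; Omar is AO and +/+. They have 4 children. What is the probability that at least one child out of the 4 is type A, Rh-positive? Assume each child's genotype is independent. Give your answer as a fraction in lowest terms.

255/256

ABO cross AO × AO → 1/4 O, 3/4 A.
Rh cross +/- × +/+ → 1 Rh+; so P(type A, Rh-positive) = 3/4 × 1 = 3/4 per child.
P(none) = (1/4)^4 = 1/256; P(at least one) = 1 − 1/256 = 255/256.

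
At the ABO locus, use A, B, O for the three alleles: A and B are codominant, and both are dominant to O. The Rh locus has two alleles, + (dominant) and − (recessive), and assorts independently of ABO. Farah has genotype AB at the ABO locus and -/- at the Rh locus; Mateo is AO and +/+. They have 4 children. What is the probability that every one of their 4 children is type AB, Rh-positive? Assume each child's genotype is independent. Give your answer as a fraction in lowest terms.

ABO cross AB × AO → 1/2 A, 1/4 B, 1/4 AB.
Rh cross -/- × +/+ → 1 Rh+; so P(type AB, Rh-positive) = 1/4 × 1 = 1/4 per child.
All 4 independent: (1/4)^4 = 1/256.

1/256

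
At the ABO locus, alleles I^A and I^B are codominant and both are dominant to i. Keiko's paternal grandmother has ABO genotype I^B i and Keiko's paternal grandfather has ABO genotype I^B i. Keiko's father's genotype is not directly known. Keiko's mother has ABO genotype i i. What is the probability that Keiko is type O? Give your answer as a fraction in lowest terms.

1/2

Keiko's father's ABO genotype from I^B i × I^B i: 1/4 I^B I^B, 1/2 I^B i, 1/4 i i.
Crossing each possibility with the mother i i and summing P(type O): 1/4·0 + 1/2·1/2 + 1/4·1 = 1/2.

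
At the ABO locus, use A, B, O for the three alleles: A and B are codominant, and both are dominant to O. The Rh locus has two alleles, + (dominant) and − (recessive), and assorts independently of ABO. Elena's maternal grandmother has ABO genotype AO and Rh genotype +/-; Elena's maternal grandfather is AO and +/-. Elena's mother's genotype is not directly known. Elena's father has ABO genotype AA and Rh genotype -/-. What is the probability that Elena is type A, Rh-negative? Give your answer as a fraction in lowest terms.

1/2

Elena's mother's ABO genotype from AO × AO: 1/4 AA, 1/2 AO, 1/4 OO.
Crossing each possibility with the father AA and summing P(type A): 1/4·1 + 1/2·1 + 1/4·1 = 1.
Similarly for Rh via the mother's Rh distribution: P(Rh-) = 1/2.
Independent loci: 1 × 1/2 = 1/2.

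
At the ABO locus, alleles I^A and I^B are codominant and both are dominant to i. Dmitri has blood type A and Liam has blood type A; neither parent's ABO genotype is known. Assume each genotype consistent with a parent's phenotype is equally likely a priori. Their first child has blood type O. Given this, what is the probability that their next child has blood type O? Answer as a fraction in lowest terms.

1/4

Possible genotypes: Dmitri ∈ {I^A I^A, I^A i}; Liam ∈ {I^A I^A, I^A i}.
Weight each parental genotype pair by prior × P(type-O child):
  I^A i × I^A i: posterior weight 1; P(next child type O) = 1/4.
Weighted sum = 1/4.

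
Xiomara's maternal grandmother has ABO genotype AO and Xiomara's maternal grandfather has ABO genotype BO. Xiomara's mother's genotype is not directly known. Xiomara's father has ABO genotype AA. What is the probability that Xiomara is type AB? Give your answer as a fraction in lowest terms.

Xiomara's mother's ABO genotype from AO × BO: 1/4 AB, 1/4 AO, 1/4 BO, 1/4 OO.
Crossing each possibility with the father AA and summing P(type AB): 1/4·1/2 + 1/4·0 + 1/4·1/2 + 1/4·0 = 1/4.

1/4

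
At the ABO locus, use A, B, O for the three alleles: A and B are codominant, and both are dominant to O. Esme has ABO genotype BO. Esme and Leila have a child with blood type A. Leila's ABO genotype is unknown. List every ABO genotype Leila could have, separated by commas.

For each candidate genotype of Leila, check whether crossing it with BO can produce every observed child phenotype.
  AA → possible child types {A, AB} ✓
  AB → possible child types {A, B, AB} ✓
  AO → possible child types {O, A, B, AB} ✓
  BB → possible child types {B} ✗
  BO → possible child types {O, B} ✗
  OO → possible child types {O, B} ✗

AA, AB, AO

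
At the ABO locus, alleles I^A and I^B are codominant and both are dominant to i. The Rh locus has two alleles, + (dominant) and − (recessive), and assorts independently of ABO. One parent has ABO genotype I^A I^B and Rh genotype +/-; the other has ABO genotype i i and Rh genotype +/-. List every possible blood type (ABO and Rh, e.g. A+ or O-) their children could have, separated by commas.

A+, A-, B+, B-

Gametes from I^A I^B × i i give offspring ABO genotypes I^A i, I^B i, i.e. phenotypes A, B.
Rh cross +/- × +/- → phenotypes Rh+, Rh-.
Combining independently: A+, A-, B+, B-.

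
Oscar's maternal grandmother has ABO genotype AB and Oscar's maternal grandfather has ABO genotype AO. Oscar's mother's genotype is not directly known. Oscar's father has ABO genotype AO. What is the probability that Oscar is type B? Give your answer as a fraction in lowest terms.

Oscar's mother's ABO genotype from AB × AO: 1/4 AA, 1/4 AB, 1/4 AO, 1/4 BO.
Crossing each possibility with the father AO and summing P(type B): 1/4·0 + 1/4·1/4 + 1/4·0 + 1/4·1/4 = 1/8.

1/8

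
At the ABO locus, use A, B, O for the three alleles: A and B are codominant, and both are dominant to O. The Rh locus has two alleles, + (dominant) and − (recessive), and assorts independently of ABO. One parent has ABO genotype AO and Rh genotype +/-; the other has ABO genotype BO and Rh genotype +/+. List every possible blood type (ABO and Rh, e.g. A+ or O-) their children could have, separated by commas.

O+, A+, B+, AB+

Gametes from AO × BO give offspring ABO genotypes AB, AO, BO, OO, i.e. phenotypes O, A, B, AB.
Rh cross +/- × +/+ → phenotypes Rh+.
Combining independently: O+, A+, B+, AB+.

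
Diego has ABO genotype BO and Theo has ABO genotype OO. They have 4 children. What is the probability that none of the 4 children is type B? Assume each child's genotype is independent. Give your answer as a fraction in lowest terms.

ABO cross BO × OO → 1/2 O, 1/2 B.
So P(type B) = 1/2 per child.
P(not type B) = 1/2 for one child; (1/2)^4 = 1/16.

1/16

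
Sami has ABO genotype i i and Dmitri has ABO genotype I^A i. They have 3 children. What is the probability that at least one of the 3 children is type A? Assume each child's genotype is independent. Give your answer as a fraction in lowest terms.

ABO cross i i × I^A i → 1/2 O, 1/2 A.
So P(type A) = 1/2 per child.
P(none) = (1/2)^3 = 1/8; P(at least one) = 1 − 1/8 = 7/8.

7/8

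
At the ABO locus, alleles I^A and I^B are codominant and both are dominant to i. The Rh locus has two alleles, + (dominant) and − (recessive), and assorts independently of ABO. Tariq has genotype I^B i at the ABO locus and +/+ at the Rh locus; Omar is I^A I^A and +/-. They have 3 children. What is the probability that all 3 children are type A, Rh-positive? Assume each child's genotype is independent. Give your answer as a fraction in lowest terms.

ABO cross I^B i × I^A I^A → 1/2 A, 1/2 AB.
Rh cross +/+ × +/- → 1 Rh+; so P(type A, Rh-positive) = 1/2 × 1 = 1/2 per child.
All 3 independent: (1/2)^3 = 1/8.

1/8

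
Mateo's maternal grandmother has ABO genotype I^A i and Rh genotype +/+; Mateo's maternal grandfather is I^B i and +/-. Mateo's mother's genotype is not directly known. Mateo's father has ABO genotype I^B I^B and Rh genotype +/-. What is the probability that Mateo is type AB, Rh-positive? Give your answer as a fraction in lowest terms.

7/32

Mateo's mother's ABO genotype from I^A i × I^B i: 1/4 I^A I^B, 1/4 I^A i, 1/4 I^B i, 1/4 i i.
Crossing each possibility with the father I^B I^B and summing P(type AB): 1/4·1/2 + 1/4·1/2 + 1/4·0 + 1/4·0 = 1/4.
Similarly for Rh via the mother's Rh distribution: P(Rh+) = 7/8.
Independent loci: 1/4 × 7/8 = 7/32.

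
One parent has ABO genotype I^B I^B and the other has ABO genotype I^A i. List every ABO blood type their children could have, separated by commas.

B, AB

Gametes from I^B I^B × I^A i give offspring ABO genotypes I^A I^B, I^B i, i.e. phenotypes B, AB.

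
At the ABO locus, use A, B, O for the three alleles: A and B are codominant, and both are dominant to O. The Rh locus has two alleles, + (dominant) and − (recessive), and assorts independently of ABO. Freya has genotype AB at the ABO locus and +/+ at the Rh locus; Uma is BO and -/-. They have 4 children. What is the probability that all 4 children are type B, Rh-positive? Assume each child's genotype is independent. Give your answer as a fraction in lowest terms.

1/16

ABO cross AB × BO → 1/4 A, 1/2 B, 1/4 AB.
Rh cross +/+ × -/- → 1 Rh+; so P(type B, Rh-positive) = 1/2 × 1 = 1/2 per child.
All 4 independent: (1/2)^4 = 1/16.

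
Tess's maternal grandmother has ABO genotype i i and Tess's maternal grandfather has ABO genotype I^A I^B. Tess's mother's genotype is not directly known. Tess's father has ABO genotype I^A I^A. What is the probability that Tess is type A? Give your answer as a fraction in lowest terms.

Tess's mother's ABO genotype from i i × I^A I^B: 1/2 I^A i, 1/2 I^B i.
Crossing each possibility with the father I^A I^A and summing P(type A): 1/2·1 + 1/2·1/2 = 3/4.

3/4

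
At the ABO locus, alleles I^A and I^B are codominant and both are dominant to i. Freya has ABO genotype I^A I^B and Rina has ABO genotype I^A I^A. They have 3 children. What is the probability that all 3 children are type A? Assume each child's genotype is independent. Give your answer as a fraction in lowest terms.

ABO cross I^A I^B × I^A I^A → 1/2 A, 1/2 AB.
So P(type A) = 1/2 per child.
All 3 independent: (1/2)^3 = 1/8.

1/8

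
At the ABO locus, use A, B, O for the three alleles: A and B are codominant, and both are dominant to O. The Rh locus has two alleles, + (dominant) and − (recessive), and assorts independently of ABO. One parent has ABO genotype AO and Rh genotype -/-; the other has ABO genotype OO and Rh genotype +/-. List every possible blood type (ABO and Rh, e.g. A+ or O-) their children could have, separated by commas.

O+, O-, A+, A-

Gametes from AO × OO give offspring ABO genotypes AO, OO, i.e. phenotypes O, A.
Rh cross -/- × +/- → phenotypes Rh+, Rh-.
Combining independently: O+, O-, A+, A-.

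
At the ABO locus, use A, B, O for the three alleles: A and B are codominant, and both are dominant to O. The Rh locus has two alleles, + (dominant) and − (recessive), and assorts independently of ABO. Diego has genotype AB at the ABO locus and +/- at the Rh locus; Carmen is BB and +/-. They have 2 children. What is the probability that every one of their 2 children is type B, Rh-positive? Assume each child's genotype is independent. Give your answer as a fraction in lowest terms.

ABO cross AB × BB → 1/2 B, 1/2 AB.
Rh cross +/- × +/- → 3/4 Rh+, 1/4 Rh-; so P(type B, Rh-positive) = 1/2 × 3/4 = 3/8 per child.
All 2 independent: (3/8)^2 = 9/64.

9/64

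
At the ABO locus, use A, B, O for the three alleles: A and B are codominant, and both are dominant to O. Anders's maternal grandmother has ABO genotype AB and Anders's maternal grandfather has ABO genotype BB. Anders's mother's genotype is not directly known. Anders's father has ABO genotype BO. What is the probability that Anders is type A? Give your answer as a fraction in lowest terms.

Anders's mother's ABO genotype from AB × BB: 1/2 AB, 1/2 BB.
Crossing each possibility with the father BO and summing P(type A): 1/2·1/4 + 1/2·0 = 1/8.

1/8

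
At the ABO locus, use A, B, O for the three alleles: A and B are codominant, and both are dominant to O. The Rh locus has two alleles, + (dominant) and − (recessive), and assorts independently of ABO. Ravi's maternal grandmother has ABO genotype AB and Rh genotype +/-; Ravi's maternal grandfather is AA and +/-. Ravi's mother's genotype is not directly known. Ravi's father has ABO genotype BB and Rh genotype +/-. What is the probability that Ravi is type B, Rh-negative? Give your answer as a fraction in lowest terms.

1/16

Ravi's mother's ABO genotype from AB × AA: 1/2 AA, 1/2 AB.
Crossing each possibility with the father BB and summing P(type B): 1/2·0 + 1/2·1/2 = 1/4.
Similarly for Rh via the mother's Rh distribution: P(Rh-) = 1/4.
Independent loci: 1/4 × 1/4 = 1/16.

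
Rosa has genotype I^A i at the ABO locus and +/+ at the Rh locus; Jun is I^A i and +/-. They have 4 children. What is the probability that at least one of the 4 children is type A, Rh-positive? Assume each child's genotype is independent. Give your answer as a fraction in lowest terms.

255/256

ABO cross I^A i × I^A i → 1/4 O, 3/4 A.
Rh cross +/+ × +/- → 1 Rh+; so P(type A, Rh-positive) = 3/4 × 1 = 3/4 per child.
P(none) = (1/4)^4 = 1/256; P(at least one) = 1 − 1/256 = 255/256.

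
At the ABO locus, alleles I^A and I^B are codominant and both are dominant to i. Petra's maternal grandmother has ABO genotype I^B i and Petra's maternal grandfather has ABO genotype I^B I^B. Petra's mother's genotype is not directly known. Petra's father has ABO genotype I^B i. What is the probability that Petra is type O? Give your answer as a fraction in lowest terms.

Petra's mother's ABO genotype from I^B i × I^B I^B: 1/2 I^B I^B, 1/2 I^B i.
Crossing each possibility with the father I^B i and summing P(type O): 1/2·0 + 1/2·1/4 = 1/8.

1/8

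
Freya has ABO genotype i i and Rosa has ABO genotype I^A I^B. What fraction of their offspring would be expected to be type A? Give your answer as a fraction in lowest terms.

ABO cross i i × I^A I^B → offspring phenotypes: 1/2 A, 1/2 B.
So P(type A) = 1/2.

1/2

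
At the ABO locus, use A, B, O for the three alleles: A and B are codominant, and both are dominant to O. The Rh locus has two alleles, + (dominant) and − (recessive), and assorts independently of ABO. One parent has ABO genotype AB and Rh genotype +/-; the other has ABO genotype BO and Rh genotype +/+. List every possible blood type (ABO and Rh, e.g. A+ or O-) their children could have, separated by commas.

Gametes from AB × BO give offspring ABO genotypes AB, AO, BB, BO, i.e. phenotypes A, B, AB.
Rh cross +/- × +/+ → phenotypes Rh+.
Combining independently: A+, B+, AB+.

A+, B+, AB+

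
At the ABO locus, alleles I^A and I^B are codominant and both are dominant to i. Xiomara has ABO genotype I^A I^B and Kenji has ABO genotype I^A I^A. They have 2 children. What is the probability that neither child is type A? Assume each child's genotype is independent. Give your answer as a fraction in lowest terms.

ABO cross I^A I^B × I^A I^A → 1/2 A, 1/2 AB.
So P(type A) = 1/2 per child.
P(not type A) = 1/2 for one child; (1/2)^2 = 1/4.

1/4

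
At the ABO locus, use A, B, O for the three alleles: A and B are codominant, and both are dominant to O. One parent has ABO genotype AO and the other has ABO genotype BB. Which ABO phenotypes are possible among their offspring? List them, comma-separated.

B, AB

Gametes from AO × BB give offspring ABO genotypes AB, BO, i.e. phenotypes B, AB.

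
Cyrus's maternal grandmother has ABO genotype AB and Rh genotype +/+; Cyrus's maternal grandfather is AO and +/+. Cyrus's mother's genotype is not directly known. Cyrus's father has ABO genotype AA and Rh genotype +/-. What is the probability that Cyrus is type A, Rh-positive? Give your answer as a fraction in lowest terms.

Cyrus's mother's ABO genotype from AB × AO: 1/4 AA, 1/4 AB, 1/4 AO, 1/4 BO.
Crossing each possibility with the father AA and summing P(type A): 1/4·1 + 1/4·1/2 + 1/4·1 + 1/4·1/2 = 3/4.
Similarly for Rh via the mother's Rh distribution: P(Rh+) = 1.
Independent loci: 3/4 × 1 = 3/4.

3/4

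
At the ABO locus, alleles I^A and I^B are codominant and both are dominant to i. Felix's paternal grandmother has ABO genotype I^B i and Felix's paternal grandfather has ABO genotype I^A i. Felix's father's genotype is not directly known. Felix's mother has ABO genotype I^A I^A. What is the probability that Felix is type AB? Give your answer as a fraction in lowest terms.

Felix's father's ABO genotype from I^B i × I^A i: 1/4 I^A I^B, 1/4 I^A i, 1/4 I^B i, 1/4 i i.
Crossing each possibility with the mother I^A I^A and summing P(type AB): 1/4·1/2 + 1/4·0 + 1/4·1/2 + 1/4·0 = 1/4.

1/4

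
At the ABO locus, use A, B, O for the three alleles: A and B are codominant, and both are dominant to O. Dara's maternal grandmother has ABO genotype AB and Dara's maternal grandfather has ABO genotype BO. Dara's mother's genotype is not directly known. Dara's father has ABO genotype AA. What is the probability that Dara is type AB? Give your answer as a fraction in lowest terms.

Dara's mother's ABO genotype from AB × BO: 1/4 AB, 1/4 AO, 1/4 BB, 1/4 BO.
Crossing each possibility with the father AA and summing P(type AB): 1/4·1/2 + 1/4·0 + 1/4·1 + 1/4·1/2 = 1/2.

1/2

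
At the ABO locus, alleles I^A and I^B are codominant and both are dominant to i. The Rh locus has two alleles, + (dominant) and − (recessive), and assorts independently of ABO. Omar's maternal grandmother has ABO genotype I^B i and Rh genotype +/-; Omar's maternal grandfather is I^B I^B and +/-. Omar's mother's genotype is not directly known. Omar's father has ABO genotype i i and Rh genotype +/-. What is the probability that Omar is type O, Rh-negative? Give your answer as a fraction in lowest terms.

1/16

Omar's mother's ABO genotype from I^B i × I^B I^B: 1/2 I^B I^B, 1/2 I^B i.
Crossing each possibility with the father i i and summing P(type O): 1/2·0 + 1/2·1/2 = 1/4.
Similarly for Rh via the mother's Rh distribution: P(Rh-) = 1/4.
Independent loci: 1/4 × 1/4 = 1/16.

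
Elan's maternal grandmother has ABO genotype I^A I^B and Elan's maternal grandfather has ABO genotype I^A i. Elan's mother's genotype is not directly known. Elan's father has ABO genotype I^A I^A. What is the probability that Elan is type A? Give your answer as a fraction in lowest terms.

Elan's mother's ABO genotype from I^A I^B × I^A i: 1/4 I^A I^A, 1/4 I^A I^B, 1/4 I^A i, 1/4 I^B i.
Crossing each possibility with the father I^A I^A and summing P(type A): 1/4·1 + 1/4·1/2 + 1/4·1 + 1/4·1/2 = 3/4.

3/4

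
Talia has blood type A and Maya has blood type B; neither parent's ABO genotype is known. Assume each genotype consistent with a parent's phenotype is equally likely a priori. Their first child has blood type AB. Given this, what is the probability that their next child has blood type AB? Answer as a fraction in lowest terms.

Possible genotypes: Talia ∈ {I^A I^A, I^A i}; Maya ∈ {I^B I^B, I^B i}.
Weight each parental genotype pair by prior × P(type-AB child):
  I^A I^A × I^B I^B: posterior weight 4/9; P(next child type AB) = 1.
  I^A I^A × I^B i: posterior weight 2/9; P(next child type AB) = 1/2.
  I^A i × I^B I^B: posterior weight 2/9; P(next child type AB) = 1/2.
  I^A i × I^B i: posterior weight 1/9; P(next child type AB) = 1/4.
Weighted sum = 25/36.

25/36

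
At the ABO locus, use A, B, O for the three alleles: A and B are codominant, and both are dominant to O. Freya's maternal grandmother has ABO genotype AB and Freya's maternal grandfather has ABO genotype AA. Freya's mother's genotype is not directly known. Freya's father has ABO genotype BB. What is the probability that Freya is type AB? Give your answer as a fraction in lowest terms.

3/4

Freya's mother's ABO genotype from AB × AA: 1/2 AA, 1/2 AB.
Crossing each possibility with the father BB and summing P(type AB): 1/2·1 + 1/2·1/2 = 3/4.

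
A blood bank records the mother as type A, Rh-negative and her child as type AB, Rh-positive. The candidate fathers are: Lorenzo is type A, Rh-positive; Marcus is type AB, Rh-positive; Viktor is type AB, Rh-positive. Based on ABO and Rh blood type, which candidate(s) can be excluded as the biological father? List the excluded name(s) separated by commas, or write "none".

Lorenzo

A candidate is excluded only if no genotype consistent with his phenotype could produce a type AB, Rh-positive child with a type A, Rh-negative mother.
Lorenzo (type A, Rh+): no genotype consistent with that phenotype can produce a type-AB Rh+ child with a type-A mother.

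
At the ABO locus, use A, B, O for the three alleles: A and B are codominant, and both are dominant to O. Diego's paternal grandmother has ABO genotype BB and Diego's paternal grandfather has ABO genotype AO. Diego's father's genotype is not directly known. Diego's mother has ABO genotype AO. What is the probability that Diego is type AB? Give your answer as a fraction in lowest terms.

1/4

Diego's father's ABO genotype from BB × AO: 1/2 AB, 1/2 BO.
Crossing each possibility with the mother AO and summing P(type AB): 1/2·1/4 + 1/2·1/4 = 1/4.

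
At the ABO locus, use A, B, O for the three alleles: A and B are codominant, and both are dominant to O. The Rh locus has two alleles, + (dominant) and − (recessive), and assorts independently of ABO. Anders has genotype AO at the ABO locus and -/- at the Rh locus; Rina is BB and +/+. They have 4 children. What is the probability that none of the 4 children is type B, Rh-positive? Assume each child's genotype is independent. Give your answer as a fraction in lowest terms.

1/16

ABO cross AO × BB → 1/2 B, 1/2 AB.
Rh cross -/- × +/+ → 1 Rh+; so P(type B, Rh-positive) = 1/2 × 1 = 1/2 per child.
P(not type B, Rh-positive) = 1/2 for one child; (1/2)^4 = 1/16.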